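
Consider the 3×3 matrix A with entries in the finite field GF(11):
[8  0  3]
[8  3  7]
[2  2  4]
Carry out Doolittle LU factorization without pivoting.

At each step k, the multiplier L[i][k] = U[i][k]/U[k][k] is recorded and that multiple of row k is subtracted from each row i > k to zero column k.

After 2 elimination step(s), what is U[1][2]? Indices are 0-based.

U[1][2] = 4

[col 0] pivot 8
  R1 -= 1*R0 → (0, 3, 4)  (L[1][0] := 1)
  R2 -= 3*R0 → (0, 2, 6)  (L[2][0] := 3)
[col 1] pivot 3
  R2 -= 8*R1 → (0, 0, 7)  (L[2][1] := 8)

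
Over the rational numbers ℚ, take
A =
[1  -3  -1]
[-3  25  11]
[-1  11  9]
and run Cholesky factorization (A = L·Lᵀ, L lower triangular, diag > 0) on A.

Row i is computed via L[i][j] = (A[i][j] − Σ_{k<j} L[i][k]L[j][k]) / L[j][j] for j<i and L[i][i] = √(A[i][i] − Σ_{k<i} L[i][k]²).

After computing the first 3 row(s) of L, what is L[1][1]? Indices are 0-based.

Step 1: L[0][0] = √(1) = 1.
  L[1][0] = (-3) / L[0][0] = -3.
Step 2: L[1][1] = √(16) = 4.
  L[2][0] = (-1) / L[0][0] = -1.
  L[2][1] = (8) / L[1][1] = 2.
Step 3: L[2][2] = √(4) = 2.

L[1][1] = 4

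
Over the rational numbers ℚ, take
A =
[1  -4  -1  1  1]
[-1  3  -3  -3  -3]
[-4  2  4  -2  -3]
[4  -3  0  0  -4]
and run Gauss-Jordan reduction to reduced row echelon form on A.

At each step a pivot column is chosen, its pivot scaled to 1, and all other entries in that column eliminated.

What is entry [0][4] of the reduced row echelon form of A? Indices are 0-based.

[1] R0 /= 1  ⇒  (1, -4, -1, 1, 1)
     R1 -= -1·R0  ⇒  (0, -1, -4, -2, -2)
     R2 -= -4·R0  ⇒  (0, -14, 0, 2, 1)
     R3 -= 4·R0  ⇒  (0, 13, 4, -4, -8)
[2] R1 /= -1  ⇒  (0, 1, 4, 2, 2)
     R0 -= -4·R1  ⇒  (1, 0, 15, 9, 9)
     R2 -= -14·R1  ⇒  (0, 0, 56, 30, 29)
     R3 -= 13·R1  ⇒  (0, 0, -48, -30, -34)
[3] R2 /= 56  ⇒  (0, 0, 1, 15/28, 29/56)
     R0 -= 15·R2  ⇒  (1, 0, 0, 27/28, 69/56)
     R1 -= 4·R2  ⇒  (0, 1, 0, -1/7, -1/14)
     R3 -= -48·R2  ⇒  (0, 0, 0, -30/7, -64/7)
[4] R3 /= -30/7  ⇒  (0, 0, 0, 1, 32/15)
     R0 -= 27/28·R3  ⇒  (1, 0, 0, 0, -33/40)
     R1 -= -1/7·R3  ⇒  (0, 1, 0, 0, 7/30)
     R2 -= 15/28·R3  ⇒  (0, 0, 1, 0, -5/8)

M[0][4] = -33/40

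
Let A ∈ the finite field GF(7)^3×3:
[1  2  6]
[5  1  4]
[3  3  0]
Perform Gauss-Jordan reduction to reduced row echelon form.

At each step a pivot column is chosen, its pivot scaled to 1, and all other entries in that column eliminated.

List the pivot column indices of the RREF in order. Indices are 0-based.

[1] R0 /= 1  ⇒  (1, 2, 6)
     R1 -= 5·R0  ⇒  (0, 5, 2)
     R2 -= 3·R0  ⇒  (0, 4, 3)
[2] R1 /= 5  ⇒  (0, 1, 6)
     R0 -= 2·R1  ⇒  (1, 0, 1)
     R2 -= 4·R1  ⇒  (0, 0, 0)
column 2 empty below row 2

pivot columns: 0, 1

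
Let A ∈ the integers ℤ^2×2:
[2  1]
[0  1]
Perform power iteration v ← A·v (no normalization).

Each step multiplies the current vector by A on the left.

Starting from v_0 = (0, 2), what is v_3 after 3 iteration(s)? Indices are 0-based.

v_0 = (0, 2).
v_1 = A·v_0 = (2, 2).
v_2 = A·v_1 = (6, 2).
v_3 = A·v_2 = (14, 2).

v_3 = (14, 2)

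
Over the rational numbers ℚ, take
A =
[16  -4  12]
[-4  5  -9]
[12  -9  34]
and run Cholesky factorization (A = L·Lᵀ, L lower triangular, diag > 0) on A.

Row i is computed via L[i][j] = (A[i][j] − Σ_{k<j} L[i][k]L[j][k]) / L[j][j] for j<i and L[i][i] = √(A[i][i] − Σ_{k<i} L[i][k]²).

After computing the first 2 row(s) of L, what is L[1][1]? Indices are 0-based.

Step 1: L[0][0] = √(16) = 4.
  L[1][0] = (-4) / L[0][0] = -1.
Step 2: L[1][1] = √(4) = 2.

L[1][1] = 2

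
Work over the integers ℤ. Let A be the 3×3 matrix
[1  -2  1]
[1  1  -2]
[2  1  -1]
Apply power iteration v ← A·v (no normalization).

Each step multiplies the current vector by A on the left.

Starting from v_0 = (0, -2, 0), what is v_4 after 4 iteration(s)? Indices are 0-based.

v_4 = (20, -22, -10)

v_0 = (0, -2, 0).
v_1 = A·v_0 = (4, -2, -2).
v_2 = A·v_1 = (6, 6, 8).
v_3 = A·v_2 = (2, -4, 10).
v_4 = A·v_3 = (20, -22, -10).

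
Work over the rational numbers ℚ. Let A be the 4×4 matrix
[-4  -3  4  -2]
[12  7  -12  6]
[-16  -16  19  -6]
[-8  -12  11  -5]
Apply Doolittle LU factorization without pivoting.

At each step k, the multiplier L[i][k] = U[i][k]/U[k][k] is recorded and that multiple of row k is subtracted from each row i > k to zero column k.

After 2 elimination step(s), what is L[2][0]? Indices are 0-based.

Step 1: pivot at (0,0) is -4.
  row1 ← row1 − (-3)·row0  ⇒  L[1][0]=-3, U row1=(0, -2, 0, 0)
  row2 ← row2 − (4)·row0  ⇒  L[2][0]=4, U row2=(0, -4, 3, 2)
  row3 ← row3 − (2)·row0  ⇒  L[3][0]=2, U row3=(0, -6, 3, -1)
Step 2: pivot at (1,1) is -2.
  row2 ← row2 − (2)·row1  ⇒  L[2][1]=2, U row2=(0, 0, 3, 2)
  row3 ← row3 − (3)·row1  ⇒  L[3][1]=3, U row3=(0, 0, 3, -1)

L[2][0] = 4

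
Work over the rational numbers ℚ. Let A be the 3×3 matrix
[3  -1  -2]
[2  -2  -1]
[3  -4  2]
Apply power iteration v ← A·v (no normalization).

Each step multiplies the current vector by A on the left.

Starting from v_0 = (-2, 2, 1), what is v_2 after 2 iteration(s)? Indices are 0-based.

v_0 = (-2, 2, 1).
v_1 = A·v_0 = (-10, -9, -12).
v_2 = A·v_1 = (3, 10, -18).

v_2 = (3, 10, -18)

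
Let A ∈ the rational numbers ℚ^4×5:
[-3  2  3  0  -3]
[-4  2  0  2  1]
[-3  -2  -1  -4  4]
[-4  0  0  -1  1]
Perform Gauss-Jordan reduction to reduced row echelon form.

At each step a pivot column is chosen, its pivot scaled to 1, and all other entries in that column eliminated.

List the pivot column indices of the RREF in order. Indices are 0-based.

pivot columns: 0, 1, 2, 3

[1] R0 /= -3  ⇒  (1, -2/3, -1, 0, 1)
     R1 -= -4·R0  ⇒  (0, -2/3, -4, 2, 5)
     R2 -= -3·R0  ⇒  (0, -4, -4, -4, 7)
     R3 -= -4·R0  ⇒  (0, -8/3, -4, -1, 5)
[2] R1 /= -2/3  ⇒  (0, 1, 6, -3, -15/2)
     R0 -= -2/3·R1  ⇒  (1, 0, 3, -2, -4)
     R2 -= -4·R1  ⇒  (0, 0, 20, -16, -23)
     R3 -= -8/3·R1  ⇒  (0, 0, 12, -9, -15)
[3] R2 /= 20  ⇒  (0, 0, 1, -4/5, -23/20)
     R0 -= 3·R2  ⇒  (1, 0, 0, 2/5, -11/20)
     R1 -= 6·R2  ⇒  (0, 1, 0, 9/5, -3/5)
     R3 -= 12·R2  ⇒  (0, 0, 0, 3/5, -6/5)
[4] R3 /= 3/5  ⇒  (0, 0, 0, 1, -2)
     R0 -= 2/5·R3  ⇒  (1, 0, 0, 0, 1/4)
     R1 -= 9/5·R3  ⇒  (0, 1, 0, 0, 3)
     R2 -= -4/5·R3  ⇒  (0, 0, 1, 0, -11/4)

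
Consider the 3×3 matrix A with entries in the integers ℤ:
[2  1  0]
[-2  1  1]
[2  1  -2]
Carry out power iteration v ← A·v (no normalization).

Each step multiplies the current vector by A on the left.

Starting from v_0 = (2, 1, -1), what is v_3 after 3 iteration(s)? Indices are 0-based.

v_3 = (5, -27, 21)

v_0 = (2, 1, -1).
v_1 = A·v_0 = (5, -4, 7).
v_2 = A·v_1 = (6, -7, -8).
v_3 = A·v_2 = (5, -27, 21).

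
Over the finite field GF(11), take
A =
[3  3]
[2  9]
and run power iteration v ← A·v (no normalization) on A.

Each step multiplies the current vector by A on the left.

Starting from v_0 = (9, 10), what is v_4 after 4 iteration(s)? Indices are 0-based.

v_0 = (9, 10).
v_1 = A·v_0 = (2, 9).
v_2 = A·v_1 = (0, 8).
v_3 = A·v_2 = (2, 6).
v_4 = A·v_3 = (2, 3).

v_4 = (2, 3)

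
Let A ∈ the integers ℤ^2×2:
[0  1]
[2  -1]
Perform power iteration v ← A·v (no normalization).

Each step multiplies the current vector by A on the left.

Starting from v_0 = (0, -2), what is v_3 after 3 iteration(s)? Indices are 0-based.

v_0 = (0, -2).
v_1 = A·v_0 = (-2, 2).
v_2 = A·v_1 = (2, -6).
v_3 = A·v_2 = (-6, 10).

v_3 = (-6, 10)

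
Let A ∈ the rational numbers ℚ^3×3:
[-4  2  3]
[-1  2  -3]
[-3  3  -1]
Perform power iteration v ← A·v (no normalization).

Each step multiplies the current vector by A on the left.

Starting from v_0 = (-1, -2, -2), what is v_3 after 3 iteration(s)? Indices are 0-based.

v_3 = (6, -81, -64)

v_0 = (-1, -2, -2).
v_1 = A·v_0 = (-6, 3, -1).
v_2 = A·v_1 = (27, 15, 28).
v_3 = A·v_2 = (6, -81, -64).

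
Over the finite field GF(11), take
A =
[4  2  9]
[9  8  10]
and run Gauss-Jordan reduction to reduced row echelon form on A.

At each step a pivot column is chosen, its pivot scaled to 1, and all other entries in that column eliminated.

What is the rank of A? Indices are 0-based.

[1] R0 /= 4  ⇒  (1, 6, 5)
     R1 -= 9·R0  ⇒  (0, 9, 9)
[2] R1 /= 9  ⇒  (0, 1, 1)
     R0 -= 6·R1  ⇒  (1, 0, 10)

rank = 2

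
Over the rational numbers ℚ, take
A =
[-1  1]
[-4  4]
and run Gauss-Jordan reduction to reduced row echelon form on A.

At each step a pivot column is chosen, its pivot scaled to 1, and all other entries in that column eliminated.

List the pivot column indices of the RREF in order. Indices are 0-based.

pivot(0,0)=-1: scale R0 → (1, -1)
  clear (1,0): R1 −= (-4)R0 → (0, 0)
col 1: no nonzero at/below row 1; advance.

pivot columns: 0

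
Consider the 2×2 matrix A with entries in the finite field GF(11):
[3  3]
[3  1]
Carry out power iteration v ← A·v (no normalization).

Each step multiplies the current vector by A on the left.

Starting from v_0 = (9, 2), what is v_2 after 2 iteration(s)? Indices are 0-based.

v_0 = (9, 2).
v_1 = A·v_0 = (0, 7).
v_2 = A·v_1 = (10, 7).

v_2 = (10, 7)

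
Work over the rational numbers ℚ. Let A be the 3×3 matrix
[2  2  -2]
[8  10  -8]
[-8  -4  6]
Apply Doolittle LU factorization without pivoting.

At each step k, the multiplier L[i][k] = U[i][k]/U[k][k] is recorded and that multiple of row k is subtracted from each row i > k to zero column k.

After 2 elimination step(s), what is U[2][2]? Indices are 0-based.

U[2][2] = -2

[col 0] pivot 2
  R1 -= 4*R0 → (0, 2, 0)  (L[1][0] := 4)
  R2 -= -4*R0 → (0, 4, -2)  (L[2][0] := -4)
[col 1] pivot 2
  R2 -= 2*R1 → (0, 0, -2)  (L[2][1] := 2)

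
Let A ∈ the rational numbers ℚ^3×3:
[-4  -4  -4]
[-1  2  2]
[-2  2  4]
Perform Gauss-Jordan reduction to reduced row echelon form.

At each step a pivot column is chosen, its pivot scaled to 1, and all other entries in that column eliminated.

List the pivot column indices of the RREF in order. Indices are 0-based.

pivot(0,0)=-4: scale R0 → (1, 1, 1)
  clear (1,0): R1 −= (-1)R0 → (0, 3, 3)
  clear (2,0): R2 −= (-2)R0 → (0, 4, 6)
pivot(1,1)=3: scale R1 → (0, 1, 1)
  clear (0,1): R0 −= (1)R1 → (1, 0, 0)
  clear (2,1): R2 −= (4)R1 → (0, 0, 2)
pivot(2,2)=2: scale R2 → (0, 0, 1)
  clear (1,2): R1 −= (1)R2 → (0, 1, 0)

pivot columns: 0, 1, 2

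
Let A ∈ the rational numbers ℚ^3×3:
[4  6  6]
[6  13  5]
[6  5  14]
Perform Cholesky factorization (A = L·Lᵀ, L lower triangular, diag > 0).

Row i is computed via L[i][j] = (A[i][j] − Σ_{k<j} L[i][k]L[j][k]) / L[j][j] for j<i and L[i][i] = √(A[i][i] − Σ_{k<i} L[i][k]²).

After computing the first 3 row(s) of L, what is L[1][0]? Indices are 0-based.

Step 1: L[0][0] = √(4) = 2.
  L[1][0] = (6) / L[0][0] = 3.
Step 2: L[1][1] = √(4) = 2.
  L[2][0] = (6) / L[0][0] = 3.
  L[2][1] = (-4) / L[1][1] = -2.
Step 3: L[2][2] = √(1) = 1.

L[1][0] = 3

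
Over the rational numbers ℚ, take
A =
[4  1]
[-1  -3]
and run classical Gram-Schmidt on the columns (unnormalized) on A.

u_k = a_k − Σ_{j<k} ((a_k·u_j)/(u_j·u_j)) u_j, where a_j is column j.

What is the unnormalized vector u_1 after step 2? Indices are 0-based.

Step 1: u_0 = a_0 = (4, -1).
Step 2: u_1 = a_1 − (7/17)·u_0 = (-11/17, -44/17).

u_1 = (-11/17, -44/17)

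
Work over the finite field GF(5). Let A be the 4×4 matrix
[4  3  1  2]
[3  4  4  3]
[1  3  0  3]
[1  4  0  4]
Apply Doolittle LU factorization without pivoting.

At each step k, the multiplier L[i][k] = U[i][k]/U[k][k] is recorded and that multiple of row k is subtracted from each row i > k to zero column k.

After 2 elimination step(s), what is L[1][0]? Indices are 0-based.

k=0: U[0][0]=4
  eliminate (1,0): mult=2, new row 1: (0, 3, 2, 4); set L[1][0]=2
  eliminate (2,0): mult=4, new row 2: (0, 1, 1, 0); set L[2][0]=4
  eliminate (3,0): mult=4, new row 3: (0, 2, 1, 1); set L[3][0]=4
k=1: U[1][1]=3
  eliminate (2,1): mult=2, new row 2: (0, 0, 2, 2); set L[2][1]=2
  eliminate (3,1): mult=4, new row 3: (0, 0, 3, 0); set L[3][1]=4

L[1][0] = 2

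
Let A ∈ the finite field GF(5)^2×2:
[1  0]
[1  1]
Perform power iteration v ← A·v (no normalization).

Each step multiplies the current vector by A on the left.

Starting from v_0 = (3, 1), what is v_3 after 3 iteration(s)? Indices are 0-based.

v_0 = (3, 1).
v_1 = A·v_0 = (3, 4).
v_2 = A·v_1 = (3, 2).
v_3 = A·v_2 = (3, 0).

v_3 = (3, 0)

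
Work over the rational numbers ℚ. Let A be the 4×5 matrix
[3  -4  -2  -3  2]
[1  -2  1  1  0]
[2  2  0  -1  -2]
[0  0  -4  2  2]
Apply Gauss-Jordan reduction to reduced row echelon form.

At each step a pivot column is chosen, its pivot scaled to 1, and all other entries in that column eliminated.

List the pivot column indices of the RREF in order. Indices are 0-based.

pivot columns: 0, 1, 2, 3

[1] R0 /= 3  ⇒  (1, -4/3, -2/3, -1, 2/3)
     R1 -= 1·R0  ⇒  (0, -2/3, 5/3, 2, -2/3)
     R2 -= 2·R0  ⇒  (0, 14/3, 4/3, 1, -10/3)
[2] R1 /= -2/3  ⇒  (0, 1, -5/2, -3, 1)
     R0 -= -4/3·R1  ⇒  (1, 0, -4, -5, 2)
     R2 -= 14/3·R1  ⇒  (0, 0, 13, 15, -8)
[3] R2 /= 13  ⇒  (0, 0, 1, 15/13, -8/13)
     R0 -= -4·R2  ⇒  (1, 0, 0, -5/13, -6/13)
     R1 -= -5/2·R2  ⇒  (0, 1, 0, -3/26, -7/13)
     R3 -= -4·R2  ⇒  (0, 0, 0, 86/13, -6/13)
[4] R3 /= 86/13  ⇒  (0, 0, 0, 1, -3/43)
     R0 -= -5/13·R3  ⇒  (1, 0, 0, 0, -21/43)
     R1 -= -3/26·R3  ⇒  (0, 1, 0, 0, -47/86)
     R2 -= 15/13·R3  ⇒  (0, 0, 1, 0, -23/43)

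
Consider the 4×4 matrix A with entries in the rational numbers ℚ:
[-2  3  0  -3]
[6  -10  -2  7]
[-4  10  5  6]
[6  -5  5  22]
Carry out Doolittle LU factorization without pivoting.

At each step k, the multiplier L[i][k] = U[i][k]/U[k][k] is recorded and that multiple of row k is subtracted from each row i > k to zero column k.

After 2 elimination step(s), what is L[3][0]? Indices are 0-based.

[col 0] pivot -2
  R1 -= -3*R0 → (0, -1, -2, -2)  (L[1][0] := -3)
  R2 -= 2*R0 → (0, 4, 5, 12)  (L[2][0] := 2)
  R3 -= -3*R0 → (0, 4, 5, 13)  (L[3][0] := -3)
[col 1] pivot -1
  R2 -= -4*R1 → (0, 0, -3, 4)  (L[2][1] := -4)
  R3 -= -4*R1 → (0, 0, -3, 5)  (L[3][1] := -4)

L[3][0] = -3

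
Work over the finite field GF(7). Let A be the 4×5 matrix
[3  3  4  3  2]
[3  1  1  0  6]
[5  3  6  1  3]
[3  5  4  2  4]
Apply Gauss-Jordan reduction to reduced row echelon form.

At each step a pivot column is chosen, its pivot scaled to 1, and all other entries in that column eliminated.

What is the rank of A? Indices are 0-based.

rank = 4

step 1: normalize row 0 (÷3) = (1, 1, 6, 1, 3)
  row 1: subtract 3×row0 = (0, 5, 4, 4, 4)
  row 2: subtract 5×row0 = (0, 5, 4, 3, 2)
  row 3: subtract 3×row0 = (0, 2, 0, 6, 2)
step 2: normalize row 1 (÷5) = (0, 1, 5, 5, 5)
  row 0: subtract 1×row1 = (1, 0, 1, 3, 5)
  row 2: subtract 5×row1 = (0, 0, 0, 6, 5)
  row 3: subtract 2×row1 = (0, 0, 4, 3, 6)
step 3: exchange rows 2,3
step 3: normalize row 2 (÷4) = (0, 0, 1, 6, 5)
  row 0: subtract 1×row2 = (1, 0, 0, 4, 0)
  row 1: subtract 5×row2 = (0, 1, 0, 3, 1)
step 4: normalize row 3 (÷6) = (0, 0, 0, 1, 2)
  row 0: subtract 4×row3 = (1, 0, 0, 0, 6)
  row 1: subtract 3×row3 = (0, 1, 0, 0, 2)
  row 2: subtract 6×row3 = (0, 0, 1, 0, 0)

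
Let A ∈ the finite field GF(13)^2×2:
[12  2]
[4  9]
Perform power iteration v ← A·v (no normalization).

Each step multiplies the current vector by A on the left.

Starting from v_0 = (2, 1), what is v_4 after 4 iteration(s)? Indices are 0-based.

v_0 = (2, 1).
v_1 = A·v_0 = (0, 4).
v_2 = A·v_1 = (8, 10).
v_3 = A·v_2 = (12, 5).
v_4 = A·v_3 = (11, 2).

v_4 = (11, 2)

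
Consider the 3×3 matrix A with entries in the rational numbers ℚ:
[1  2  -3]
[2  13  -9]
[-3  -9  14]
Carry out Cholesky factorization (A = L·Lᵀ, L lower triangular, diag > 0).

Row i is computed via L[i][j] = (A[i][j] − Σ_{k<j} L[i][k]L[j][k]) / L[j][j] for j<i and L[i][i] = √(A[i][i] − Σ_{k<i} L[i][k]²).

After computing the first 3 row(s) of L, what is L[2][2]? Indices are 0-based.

L[2][2] = 2

Step 1: L[0][0] = √(1) = 1.
  L[1][0] = (2) / L[0][0] = 2.
Step 2: L[1][1] = √(9) = 3.
  L[2][0] = (-3) / L[0][0] = -3.
  L[2][1] = (-3) / L[1][1] = -1.
Step 3: L[2][2] = √(4) = 2.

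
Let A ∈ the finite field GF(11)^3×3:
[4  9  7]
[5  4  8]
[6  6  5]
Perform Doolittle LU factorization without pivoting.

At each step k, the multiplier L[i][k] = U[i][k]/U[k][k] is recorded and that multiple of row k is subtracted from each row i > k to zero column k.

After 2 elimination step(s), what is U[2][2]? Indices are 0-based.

U[2][2] = 4

Step 1: pivot at (0,0) is 4.
  row1 ← row1 − (4)·row0  ⇒  L[1][0]=4, U row1=(0, 1, 2)
  row2 ← row2 − (7)·row0  ⇒  L[2][0]=7, U row2=(0, 9, 0)
Step 2: pivot at (1,1) is 1.
  row2 ← row2 − (9)·row1  ⇒  L[2][1]=9, U row2=(0, 0, 4)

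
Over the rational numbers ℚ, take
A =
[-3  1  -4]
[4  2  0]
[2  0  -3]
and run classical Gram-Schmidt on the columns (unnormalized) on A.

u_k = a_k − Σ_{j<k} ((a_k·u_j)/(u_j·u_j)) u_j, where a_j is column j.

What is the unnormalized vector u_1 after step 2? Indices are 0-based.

u_1 = (44/29, 38/29, -10/29)

Step 1: u_0 = a_0 = (-3, 4, 2).
Step 2: u_1 = a_1 − (5/29)·u_0 = (44/29, 38/29, -10/29).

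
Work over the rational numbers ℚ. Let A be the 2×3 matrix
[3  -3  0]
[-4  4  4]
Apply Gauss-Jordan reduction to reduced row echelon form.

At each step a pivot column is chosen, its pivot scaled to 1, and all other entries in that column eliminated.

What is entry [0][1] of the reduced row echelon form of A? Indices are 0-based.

step 1: normalize row 0 (÷3) = (1, -1, 0)
  row 1: subtract -4×row0 = (0, 0, 4)
skip col 1 (zero from row 1)
step 2: normalize row 1 (÷4) = (0, 0, 1)

M[0][1] = -1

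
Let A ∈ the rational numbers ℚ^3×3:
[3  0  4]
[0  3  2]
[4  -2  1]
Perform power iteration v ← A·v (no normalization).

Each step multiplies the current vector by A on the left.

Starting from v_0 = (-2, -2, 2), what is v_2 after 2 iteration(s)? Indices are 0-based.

v_2 = (-2, -10, 10)

v_0 = (-2, -2, 2).
v_1 = A·v_0 = (2, -2, -2).
v_2 = A·v_1 = (-2, -10, 10).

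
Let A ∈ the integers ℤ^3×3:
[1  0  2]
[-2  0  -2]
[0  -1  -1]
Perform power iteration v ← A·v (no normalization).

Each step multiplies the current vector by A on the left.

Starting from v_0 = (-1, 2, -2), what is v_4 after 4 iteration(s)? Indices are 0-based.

v_4 = (-25, 42, -18)

v_0 = (-1, 2, -2).
v_1 = A·v_0 = (-5, 6, 0).
v_2 = A·v_1 = (-5, 10, -6).
v_3 = A·v_2 = (-17, 22, -4).
v_4 = A·v_3 = (-25, 42, -18).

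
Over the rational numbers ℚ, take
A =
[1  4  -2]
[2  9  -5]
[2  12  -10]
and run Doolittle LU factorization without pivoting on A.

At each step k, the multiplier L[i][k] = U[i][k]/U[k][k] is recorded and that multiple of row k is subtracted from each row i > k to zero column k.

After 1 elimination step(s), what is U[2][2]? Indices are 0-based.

Step 1: pivot at (0,0) is 1.
  row1 ← row1 − (2)·row0  ⇒  L[1][0]=2, U row1=(0, 1, -1)
  row2 ← row2 − (2)·row0  ⇒  L[2][0]=2, U row2=(0, 4, -6)

U[2][2] = -6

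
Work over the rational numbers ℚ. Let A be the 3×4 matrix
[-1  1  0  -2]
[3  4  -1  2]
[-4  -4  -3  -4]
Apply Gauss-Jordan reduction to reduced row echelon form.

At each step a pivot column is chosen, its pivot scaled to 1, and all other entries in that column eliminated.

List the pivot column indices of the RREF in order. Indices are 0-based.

pivot(0,0)=-1: scale R0 → (1, -1, 0, 2)
  clear (1,0): R1 −= (3)R0 → (0, 7, -1, -4)
  clear (2,0): R2 −= (-4)R0 → (0, -8, -3, 4)
pivot(1,1)=7: scale R1 → (0, 1, -1/7, -4/7)
  clear (0,1): R0 −= (-1)R1 → (1, 0, -1/7, 10/7)
  clear (2,1): R2 −= (-8)R1 → (0, 0, -29/7, -4/7)
pivot(2,2)=-29/7: scale R2 → (0, 0, 1, 4/29)
  clear (0,2): R0 −= (-1/7)R2 → (1, 0, 0, 42/29)
  clear (1,2): R1 −= (-1/7)R2 → (0, 1, 0, -16/29)

pivot columns: 0, 1, 2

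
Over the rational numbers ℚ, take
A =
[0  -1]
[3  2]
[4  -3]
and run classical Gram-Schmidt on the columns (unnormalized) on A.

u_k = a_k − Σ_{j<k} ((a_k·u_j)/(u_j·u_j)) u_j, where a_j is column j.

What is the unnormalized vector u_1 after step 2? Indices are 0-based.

Step 1: u_0 = a_0 = (0, 3, 4).
Step 2: u_1 = a_1 − (-6/25)·u_0 = (-1, 68/25, -51/25).

u_1 = (-1, 68/25, -51/25)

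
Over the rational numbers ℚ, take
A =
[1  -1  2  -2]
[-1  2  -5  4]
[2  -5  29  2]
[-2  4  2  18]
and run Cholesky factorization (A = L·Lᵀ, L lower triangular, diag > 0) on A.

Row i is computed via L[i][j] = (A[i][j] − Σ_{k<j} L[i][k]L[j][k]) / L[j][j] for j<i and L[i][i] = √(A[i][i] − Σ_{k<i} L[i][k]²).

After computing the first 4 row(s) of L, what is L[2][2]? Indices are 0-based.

L[2][2] = 4

Step 1: L[0][0] = √(1) = 1.
  L[1][0] = (-1) / L[0][0] = -1.
Step 2: L[1][1] = √(1) = 1.
  L[2][0] = (2) / L[0][0] = 2.
  L[2][1] = (-3) / L[1][1] = -3.
Step 3: L[2][2] = √(16) = 4.
  L[3][0] = (-2) / L[0][0] = -2.
  L[3][1] = (2) / L[1][1] = 2.
  L[3][2] = (12) / L[2][2] = 3.
Step 4: L[3][3] = √(1) = 1.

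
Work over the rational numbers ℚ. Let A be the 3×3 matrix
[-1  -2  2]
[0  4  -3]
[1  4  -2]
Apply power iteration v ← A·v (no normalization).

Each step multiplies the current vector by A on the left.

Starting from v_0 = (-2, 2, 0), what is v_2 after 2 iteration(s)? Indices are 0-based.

v_0 = (-2, 2, 0).
v_1 = A·v_0 = (-2, 8, 6).
v_2 = A·v_1 = (-2, 14, 18).

v_2 = (-2, 14, 18)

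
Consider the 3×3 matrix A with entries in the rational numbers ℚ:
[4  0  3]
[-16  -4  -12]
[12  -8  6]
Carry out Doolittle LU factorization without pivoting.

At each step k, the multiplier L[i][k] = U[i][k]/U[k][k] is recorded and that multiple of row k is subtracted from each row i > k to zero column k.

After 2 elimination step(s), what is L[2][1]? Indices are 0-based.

L[2][1] = 2

Step 1: pivot at (0,0) is 4.
  row1 ← row1 − (-4)·row0  ⇒  L[1][0]=-4, U row1=(0, -4, 0)
  row2 ← row2 − (3)·row0  ⇒  L[2][0]=3, U row2=(0, -8, -3)
Step 2: pivot at (1,1) is -4.
  row2 ← row2 − (2)·row1  ⇒  L[2][1]=2, U row2=(0, 0, -3)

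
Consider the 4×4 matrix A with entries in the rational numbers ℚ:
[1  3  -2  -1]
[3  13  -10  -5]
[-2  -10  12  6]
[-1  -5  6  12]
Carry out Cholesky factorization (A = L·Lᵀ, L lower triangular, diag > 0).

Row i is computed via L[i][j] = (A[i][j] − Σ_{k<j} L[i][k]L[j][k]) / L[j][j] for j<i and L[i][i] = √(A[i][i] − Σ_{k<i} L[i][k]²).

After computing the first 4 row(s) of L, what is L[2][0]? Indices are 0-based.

Step 1: L[0][0] = √(1) = 1.
  L[1][0] = (3) / L[0][0] = 3.
Step 2: L[1][1] = √(4) = 2.
  L[2][0] = (-2) / L[0][0] = -2.
  L[2][1] = (-4) / L[1][1] = -2.
Step 3: L[2][2] = √(4) = 2.
  L[3][0] = (-1) / L[0][0] = -1.
  L[3][1] = (-2) / L[1][1] = -1.
  L[3][2] = (2) / L[2][2] = 1.
Step 4: L[3][3] = √(9) = 3.

L[2][0] = -2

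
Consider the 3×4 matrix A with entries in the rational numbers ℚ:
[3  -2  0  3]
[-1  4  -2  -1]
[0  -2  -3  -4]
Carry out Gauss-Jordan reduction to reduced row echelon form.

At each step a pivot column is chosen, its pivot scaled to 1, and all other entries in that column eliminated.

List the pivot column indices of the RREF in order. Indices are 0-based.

pivot columns: 0, 1, 2

step 1: normalize row 0 (÷3) = (1, -2/3, 0, 1)
  row 1: subtract -1×row0 = (0, 10/3, -2, 0)
step 2: normalize row 1 (÷10/3) = (0, 1, -3/5, 0)
  row 0: subtract -2/3×row1 = (1, 0, -2/5, 1)
  row 2: subtract -2×row1 = (0, 0, -21/5, -4)
step 3: normalize row 2 (÷-21/5) = (0, 0, 1, 20/21)
  row 0: subtract -2/5×row2 = (1, 0, 0, 29/21)
  row 1: subtract -3/5×row2 = (0, 1, 0, 4/7)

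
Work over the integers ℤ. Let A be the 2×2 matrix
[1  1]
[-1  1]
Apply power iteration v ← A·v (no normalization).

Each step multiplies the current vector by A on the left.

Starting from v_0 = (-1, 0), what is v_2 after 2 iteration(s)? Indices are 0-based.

v_0 = (-1, 0).
v_1 = A·v_0 = (-1, 1).
v_2 = A·v_1 = (0, 2).

v_2 = (0, 2)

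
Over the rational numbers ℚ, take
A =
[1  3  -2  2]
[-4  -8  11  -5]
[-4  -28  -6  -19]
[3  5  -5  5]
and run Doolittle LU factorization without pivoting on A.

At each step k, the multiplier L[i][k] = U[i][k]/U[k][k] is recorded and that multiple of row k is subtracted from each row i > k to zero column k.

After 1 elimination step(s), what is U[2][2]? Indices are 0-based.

k=0: U[0][0]=1
  eliminate (1,0): mult=-4, new row 1: (0, 4, 3, 3); set L[1][0]=-4
  eliminate (2,0): mult=-4, new row 2: (0, -16, -14, -11); set L[2][0]=-4
  eliminate (3,0): mult=3, new row 3: (0, -4, 1, -1); set L[3][0]=3

U[2][2] = -14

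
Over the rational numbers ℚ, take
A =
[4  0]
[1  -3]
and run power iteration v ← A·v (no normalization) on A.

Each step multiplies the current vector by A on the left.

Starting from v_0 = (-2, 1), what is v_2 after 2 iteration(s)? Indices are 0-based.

v_0 = (-2, 1).
v_1 = A·v_0 = (-8, -5).
v_2 = A·v_1 = (-32, 7).

v_2 = (-32, 7)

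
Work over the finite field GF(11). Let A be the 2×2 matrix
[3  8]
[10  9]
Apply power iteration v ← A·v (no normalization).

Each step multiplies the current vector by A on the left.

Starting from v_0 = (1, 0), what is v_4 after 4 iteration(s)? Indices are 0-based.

v_4 = (4, 3)

v_0 = (1, 0).
v_1 = A·v_0 = (3, 10).
v_2 = A·v_1 = (1, 10).
v_3 = A·v_2 = (6, 1).
v_4 = A·v_3 = (4, 3).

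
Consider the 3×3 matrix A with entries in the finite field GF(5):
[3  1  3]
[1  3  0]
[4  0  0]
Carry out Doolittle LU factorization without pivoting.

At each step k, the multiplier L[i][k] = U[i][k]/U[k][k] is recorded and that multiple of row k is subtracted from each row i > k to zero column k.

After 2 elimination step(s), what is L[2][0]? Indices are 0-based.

L[2][0] = 3

[col 0] pivot 3
  R1 -= 2*R0 → (0, 1, 4)  (L[1][0] := 2)
  R2 -= 3*R0 → (0, 2, 1)  (L[2][0] := 3)
[col 1] pivot 1
  R2 -= 2*R1 → (0, 0, 3)  (L[2][1] := 2)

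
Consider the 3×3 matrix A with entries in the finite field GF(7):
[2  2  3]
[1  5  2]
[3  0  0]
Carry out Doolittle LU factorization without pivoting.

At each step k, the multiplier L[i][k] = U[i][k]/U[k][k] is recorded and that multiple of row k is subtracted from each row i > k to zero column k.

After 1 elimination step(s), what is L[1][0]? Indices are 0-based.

L[1][0] = 4

Step 1: pivot at (0,0) is 2.
  row1 ← row1 − (4)·row0  ⇒  L[1][0]=4, U row1=(0, 4, 4)
  row2 ← row2 − (5)·row0  ⇒  L[2][0]=5, U row2=(0, 4, 6)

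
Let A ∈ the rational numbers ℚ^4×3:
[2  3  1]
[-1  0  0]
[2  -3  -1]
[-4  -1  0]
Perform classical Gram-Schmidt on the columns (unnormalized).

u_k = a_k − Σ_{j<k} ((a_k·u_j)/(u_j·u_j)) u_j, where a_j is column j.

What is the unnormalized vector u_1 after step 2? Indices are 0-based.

Step 1: u_0 = a_0 = (2, -1, 2, -4).
Step 2: u_1 = a_1 − (4/25)·u_0 = (67/25, 4/25, -83/25, -9/25).

u_1 = (67/25, 4/25, -83/25, -9/25)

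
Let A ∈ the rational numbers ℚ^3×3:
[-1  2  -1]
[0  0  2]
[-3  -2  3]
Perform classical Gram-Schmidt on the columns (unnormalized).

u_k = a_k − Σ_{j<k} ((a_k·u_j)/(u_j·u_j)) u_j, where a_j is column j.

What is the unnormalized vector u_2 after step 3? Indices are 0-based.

Step 1: u_0 = a_0 = (-1, 0, -3).
Step 2: u_1 = a_1 − (2/5)·u_0 = (12/5, 0, -4/5).
Step 3: u_2 = a_2 − (-4/5)·u_0 − (-3/4)·u_1 = (0, 2, 0).

u_2 = (0, 2, 0)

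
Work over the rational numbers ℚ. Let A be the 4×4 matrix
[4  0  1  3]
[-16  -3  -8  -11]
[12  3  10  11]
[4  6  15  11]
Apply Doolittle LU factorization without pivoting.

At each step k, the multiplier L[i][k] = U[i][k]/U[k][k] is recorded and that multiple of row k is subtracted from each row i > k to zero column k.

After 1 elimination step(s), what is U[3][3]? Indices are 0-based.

Step 1: pivot at (0,0) is 4.
  row1 ← row1 − (-4)·row0  ⇒  L[1][0]=-4, U row1=(0, -3, -4, 1)
  row2 ← row2 − (3)·row0  ⇒  L[2][0]=3, U row2=(0, 3, 7, 2)
  row3 ← row3 − (1)·row0  ⇒  L[3][0]=1, U row3=(0, 6, 14, 8)

U[3][3] = 8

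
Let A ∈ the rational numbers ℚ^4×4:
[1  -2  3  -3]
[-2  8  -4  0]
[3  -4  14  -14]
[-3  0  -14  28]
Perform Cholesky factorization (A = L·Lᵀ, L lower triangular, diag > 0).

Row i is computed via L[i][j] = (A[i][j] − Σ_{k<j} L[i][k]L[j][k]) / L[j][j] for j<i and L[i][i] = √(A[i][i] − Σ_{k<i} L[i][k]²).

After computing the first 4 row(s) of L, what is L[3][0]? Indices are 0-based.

L[3][0] = -3

Step 1: L[0][0] = √(1) = 1.
  L[1][0] = (-2) / L[0][0] = -2.
Step 2: L[1][1] = √(4) = 2.
  L[2][0] = (3) / L[0][0] = 3.
  L[2][1] = (2) / L[1][1] = 1.
Step 3: L[2][2] = √(4) = 2.
  L[3][0] = (-3) / L[0][0] = -3.
  L[3][1] = (-6) / L[1][1] = -3.
  L[3][2] = (-2) / L[2][2] = -1.
Step 4: L[3][3] = √(9) = 3.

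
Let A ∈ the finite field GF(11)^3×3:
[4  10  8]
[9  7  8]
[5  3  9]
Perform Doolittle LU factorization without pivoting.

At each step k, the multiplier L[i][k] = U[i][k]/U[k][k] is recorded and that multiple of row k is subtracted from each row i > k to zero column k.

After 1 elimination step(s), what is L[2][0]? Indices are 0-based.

L[2][0] = 4

k=0: U[0][0]=4
  eliminate (1,0): mult=5, new row 1: (0, 1, 1); set L[1][0]=5
  eliminate (2,0): mult=4, new row 2: (0, 7, 10); set L[2][0]=4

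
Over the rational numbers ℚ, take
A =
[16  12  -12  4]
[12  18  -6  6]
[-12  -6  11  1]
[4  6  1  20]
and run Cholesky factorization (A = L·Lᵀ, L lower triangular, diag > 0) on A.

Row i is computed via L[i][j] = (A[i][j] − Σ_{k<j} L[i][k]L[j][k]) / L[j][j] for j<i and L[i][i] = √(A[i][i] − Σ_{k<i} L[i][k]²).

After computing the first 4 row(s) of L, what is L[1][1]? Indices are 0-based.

L[1][1] = 3

Step 1: L[0][0] = √(16) = 4.
  L[1][0] = (12) / L[0][0] = 3.
Step 2: L[1][1] = √(9) = 3.
  L[2][0] = (-12) / L[0][0] = -3.
  L[2][1] = (3) / L[1][1] = 1.
Step 3: L[2][2] = √(1) = 1.
  L[3][0] = (4) / L[0][0] = 1.
  L[3][1] = (3) / L[1][1] = 1.
  L[3][2] = (3) / L[2][2] = 3.
Step 4: L[3][3] = √(9) = 3.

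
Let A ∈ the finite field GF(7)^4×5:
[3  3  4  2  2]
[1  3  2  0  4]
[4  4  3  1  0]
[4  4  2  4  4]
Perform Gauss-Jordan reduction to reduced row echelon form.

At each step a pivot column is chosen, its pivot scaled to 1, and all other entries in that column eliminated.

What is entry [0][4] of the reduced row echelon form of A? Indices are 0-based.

step 1: normalize row 0 (÷3) = (1, 1, 6, 3, 3)
  row 1: subtract 1×row0 = (0, 2, 3, 4, 1)
  row 2: subtract 4×row0 = (0, 0, 0, 3, 2)
  row 3: subtract 4×row0 = (0, 0, 6, 6, 6)
step 2: normalize row 1 (÷2) = (0, 1, 5, 2, 4)
  row 0: subtract 1×row1 = (1, 0, 1, 1, 6)
step 3: exchange rows 2,3
step 3: normalize row 2 (÷6) = (0, 0, 1, 1, 1)
  row 0: subtract 1×row2 = (1, 0, 0, 0, 5)
  row 1: subtract 5×row2 = (0, 1, 0, 4, 6)
step 4: normalize row 3 (÷3) = (0, 0, 0, 1, 3)
  row 1: subtract 4×row3 = (0, 1, 0, 0, 1)
  row 2: subtract 1×row3 = (0, 0, 1, 0, 5)

M[0][4] = 5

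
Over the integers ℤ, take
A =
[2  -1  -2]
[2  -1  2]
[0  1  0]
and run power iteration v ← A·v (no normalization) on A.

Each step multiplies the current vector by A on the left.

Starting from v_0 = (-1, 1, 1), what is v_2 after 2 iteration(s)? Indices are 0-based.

v_2 = (-11, -7, -1)

v_0 = (-1, 1, 1).
v_1 = A·v_0 = (-5, -1, 1).
v_2 = A·v_1 = (-11, -7, -1).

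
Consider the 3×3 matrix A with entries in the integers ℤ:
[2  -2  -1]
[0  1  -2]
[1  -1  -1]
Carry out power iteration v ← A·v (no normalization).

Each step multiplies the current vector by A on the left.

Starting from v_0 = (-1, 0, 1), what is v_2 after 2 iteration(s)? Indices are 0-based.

v_2 = (0, 2, 1)

v_0 = (-1, 0, 1).
v_1 = A·v_0 = (-3, -2, -2).
v_2 = A·v_1 = (0, 2, 1).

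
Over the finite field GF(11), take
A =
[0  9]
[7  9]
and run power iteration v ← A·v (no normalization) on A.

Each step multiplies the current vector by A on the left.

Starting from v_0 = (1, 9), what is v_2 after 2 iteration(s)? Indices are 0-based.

v_2 = (0, 6)

v_0 = (1, 9).
v_1 = A·v_0 = (4, 0).
v_2 = A·v_1 = (0, 6).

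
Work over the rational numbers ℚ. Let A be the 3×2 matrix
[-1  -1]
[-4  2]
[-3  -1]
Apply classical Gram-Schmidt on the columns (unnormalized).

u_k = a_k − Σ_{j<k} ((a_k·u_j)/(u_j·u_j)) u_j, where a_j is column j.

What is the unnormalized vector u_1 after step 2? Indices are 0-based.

u_1 = (-15/13, 18/13, -19/13)

Step 1: u_0 = a_0 = (-1, -4, -3).
Step 2: u_1 = a_1 − (-2/13)·u_0 = (-15/13, 18/13, -19/13).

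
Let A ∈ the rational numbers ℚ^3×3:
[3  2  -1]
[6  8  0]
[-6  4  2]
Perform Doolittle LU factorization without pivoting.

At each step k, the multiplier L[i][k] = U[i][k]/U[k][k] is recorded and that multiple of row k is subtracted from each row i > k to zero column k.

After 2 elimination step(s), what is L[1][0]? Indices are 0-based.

k=0: U[0][0]=3
  eliminate (1,0): mult=2, new row 1: (0, 4, 2); set L[1][0]=2
  eliminate (2,0): mult=-2, new row 2: (0, 8, 0); set L[2][0]=-2
k=1: U[1][1]=4
  eliminate (2,1): mult=2, new row 2: (0, 0, -4); set L[2][1]=2

L[1][0] = 2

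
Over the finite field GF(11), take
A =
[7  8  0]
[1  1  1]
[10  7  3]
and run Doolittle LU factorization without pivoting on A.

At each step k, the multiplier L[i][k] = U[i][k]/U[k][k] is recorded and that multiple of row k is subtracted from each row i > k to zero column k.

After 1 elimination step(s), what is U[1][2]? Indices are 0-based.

U[1][2] = 1

k=0: U[0][0]=7
  eliminate (1,0): mult=8, new row 1: (0, 3, 1); set L[1][0]=8
  eliminate (2,0): mult=3, new row 2: (0, 5, 3); set L[2][0]=3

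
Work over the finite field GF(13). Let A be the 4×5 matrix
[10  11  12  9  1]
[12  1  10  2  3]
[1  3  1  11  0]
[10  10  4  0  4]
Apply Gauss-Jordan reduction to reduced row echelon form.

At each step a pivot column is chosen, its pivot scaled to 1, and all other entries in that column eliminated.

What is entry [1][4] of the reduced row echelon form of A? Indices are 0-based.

[1] R0 /= 10  ⇒  (1, 5, 9, 10, 4)
     R1 -= 12·R0  ⇒  (0, 6, 6, 12, 7)
     R2 -= 1·R0  ⇒  (0, 11, 5, 1, 9)
     R3 -= 10·R0  ⇒  (0, 12, 5, 4, 3)
[2] R1 /= 6  ⇒  (0, 1, 1, 2, 12)
     R0 -= 5·R1  ⇒  (1, 0, 4, 0, 9)
     R2 -= 11·R1  ⇒  (0, 0, 7, 5, 7)
     R3 -= 12·R1  ⇒  (0, 0, 6, 6, 2)
[3] R2 /= 7  ⇒  (0, 0, 1, 10, 1)
     R0 -= 4·R2  ⇒  (1, 0, 0, 12, 5)
     R1 -= 1·R2  ⇒  (0, 1, 0, 5, 11)
     R3 -= 6·R2  ⇒  (0, 0, 0, 11, 9)
[4] R3 /= 11  ⇒  (0, 0, 0, 1, 2)
     R0 -= 12·R3  ⇒  (1, 0, 0, 0, 7)
     R1 -= 5·R3  ⇒  (0, 1, 0, 0, 1)
     R2 -= 10·R3  ⇒  (0, 0, 1, 0, 7)

M[1][4] = 1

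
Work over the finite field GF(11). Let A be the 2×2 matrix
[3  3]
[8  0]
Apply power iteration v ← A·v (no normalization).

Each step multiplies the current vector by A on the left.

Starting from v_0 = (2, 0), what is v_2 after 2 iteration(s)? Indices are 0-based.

v_2 = (0, 4)

v_0 = (2, 0).
v_1 = A·v_0 = (6, 5).
v_2 = A·v_1 = (0, 4).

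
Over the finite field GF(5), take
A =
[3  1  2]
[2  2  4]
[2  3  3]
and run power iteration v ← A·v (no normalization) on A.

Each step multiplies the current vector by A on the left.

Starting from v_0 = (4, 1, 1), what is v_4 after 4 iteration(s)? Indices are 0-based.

v_0 = (4, 1, 1).
v_1 = A·v_0 = (0, 4, 4).
v_2 = A·v_1 = (2, 4, 4).
v_3 = A·v_2 = (3, 3, 3).
v_4 = A·v_3 = (3, 4, 4).

v_4 = (3, 4, 4)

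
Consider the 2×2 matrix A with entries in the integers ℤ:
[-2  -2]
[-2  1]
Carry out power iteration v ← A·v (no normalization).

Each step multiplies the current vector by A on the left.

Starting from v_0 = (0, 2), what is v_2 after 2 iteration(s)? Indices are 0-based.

v_0 = (0, 2).
v_1 = A·v_0 = (-4, 2).
v_2 = A·v_1 = (4, 10).

v_2 = (4, 10)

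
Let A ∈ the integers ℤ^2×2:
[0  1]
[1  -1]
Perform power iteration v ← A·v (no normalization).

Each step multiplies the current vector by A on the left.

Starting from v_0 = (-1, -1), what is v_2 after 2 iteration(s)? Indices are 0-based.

v_0 = (-1, -1).
v_1 = A·v_0 = (-1, 0).
v_2 = A·v_1 = (0, -1).

v_2 = (0, -1)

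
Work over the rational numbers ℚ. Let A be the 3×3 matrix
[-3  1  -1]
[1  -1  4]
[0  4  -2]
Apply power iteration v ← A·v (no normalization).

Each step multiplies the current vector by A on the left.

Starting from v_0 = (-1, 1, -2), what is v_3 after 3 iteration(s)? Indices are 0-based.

v_3 = (212, -308, 304)

v_0 = (-1, 1, -2).
v_1 = A·v_0 = (6, -10, 8).
v_2 = A·v_1 = (-36, 48, -56).
v_3 = A·v_2 = (212, -308, 304).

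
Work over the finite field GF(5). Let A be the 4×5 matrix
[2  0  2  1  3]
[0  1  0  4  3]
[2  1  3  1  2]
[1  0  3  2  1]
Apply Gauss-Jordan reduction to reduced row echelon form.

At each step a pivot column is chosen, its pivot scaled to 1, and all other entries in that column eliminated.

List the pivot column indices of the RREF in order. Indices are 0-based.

pivot(0,0)=2: scale R0 → (1, 0, 1, 3, 4)
  clear (2,0): R2 −= (2)R0 → (0, 1, 1, 0, 4)
  clear (3,0): R3 −= (1)R0 → (0, 0, 2, 4, 2)
pivot(1,1)=1: scale R1 → (0, 1, 0, 4, 3)
  clear (2,1): R2 −= (1)R1 → (0, 0, 1, 1, 1)
pivot(2,2)=1: scale R2 → (0, 0, 1, 1, 1)
  clear (0,2): R0 −= (1)R2 → (1, 0, 0, 2, 3)
  clear (3,2): R3 −= (2)R2 → (0, 0, 0, 2, 0)
pivot(3,3)=2: scale R3 → (0, 0, 0, 1, 0)
  clear (0,3): R0 −= (2)R3 → (1, 0, 0, 0, 3)
  clear (1,3): R1 −= (4)R3 → (0, 1, 0, 0, 3)
  clear (2,3): R2 −= (1)R3 → (0, 0, 1, 0, 1)

pivot columns: 0, 1, 2, 3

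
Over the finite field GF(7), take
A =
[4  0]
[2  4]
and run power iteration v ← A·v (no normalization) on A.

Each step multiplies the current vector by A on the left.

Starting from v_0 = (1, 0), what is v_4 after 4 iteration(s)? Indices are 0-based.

v_0 = (1, 0).
v_1 = A·v_0 = (4, 2).
v_2 = A·v_1 = (2, 2).
v_3 = A·v_2 = (1, 5).
v_4 = A·v_3 = (4, 1).

v_4 = (4, 1)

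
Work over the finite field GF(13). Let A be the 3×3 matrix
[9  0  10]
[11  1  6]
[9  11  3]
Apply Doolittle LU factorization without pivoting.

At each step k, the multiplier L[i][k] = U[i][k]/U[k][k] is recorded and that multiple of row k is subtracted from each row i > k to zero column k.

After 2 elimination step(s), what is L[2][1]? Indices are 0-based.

k=0: U[0][0]=9
  eliminate (1,0): mult=7, new row 1: (0, 1, 1); set L[1][0]=7
  eliminate (2,0): mult=1, new row 2: (0, 11, 6); set L[2][0]=1
k=1: U[1][1]=1
  eliminate (2,1): mult=11, new row 2: (0, 0, 8); set L[2][1]=11

L[2][1] = 11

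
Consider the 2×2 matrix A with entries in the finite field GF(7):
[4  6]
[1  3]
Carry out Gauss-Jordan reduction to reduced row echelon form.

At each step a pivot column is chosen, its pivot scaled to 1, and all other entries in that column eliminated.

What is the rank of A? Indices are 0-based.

pivot(0,0)=4: scale R0 → (1, 5)
  clear (1,0): R1 −= (1)R0 → (0, 5)
pivot(1,1)=5: scale R1 → (0, 1)
  clear (0,1): R0 −= (5)R1 → (1, 0)

rank = 2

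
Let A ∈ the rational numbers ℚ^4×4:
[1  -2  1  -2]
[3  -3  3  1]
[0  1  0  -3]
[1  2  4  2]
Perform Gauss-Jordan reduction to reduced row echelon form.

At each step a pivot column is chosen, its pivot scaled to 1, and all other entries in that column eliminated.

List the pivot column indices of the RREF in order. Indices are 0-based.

pivot columns: 0, 1, 2, 3

[1] R0 /= 1  ⇒  (1, -2, 1, -2)
     R1 -= 3·R0  ⇒  (0, 3, 0, 7)
     R3 -= 1·R0  ⇒  (0, 4, 3, 4)
[2] R1 /= 3  ⇒  (0, 1, 0, 7/3)
     R0 -= -2·R1  ⇒  (1, 0, 1, 8/3)
     R2 -= 1·R1  ⇒  (0, 0, 0, -16/3)
     R3 -= 4·R1  ⇒  (0, 0, 3, -16/3)
[3] R2 <-> R3
[3] R2 /= 3  ⇒  (0, 0, 1, -16/9)
     R0 -= 1·R2  ⇒  (1, 0, 0, 40/9)
[4] R3 /= -16/3  ⇒  (0, 0, 0, 1)
     R0 -= 40/9·R3  ⇒  (1, 0, 0, 0)
     R1 -= 7/3·R3  ⇒  (0, 1, 0, 0)
     R2 -= -16/9·R3  ⇒  (0, 0, 1, 0)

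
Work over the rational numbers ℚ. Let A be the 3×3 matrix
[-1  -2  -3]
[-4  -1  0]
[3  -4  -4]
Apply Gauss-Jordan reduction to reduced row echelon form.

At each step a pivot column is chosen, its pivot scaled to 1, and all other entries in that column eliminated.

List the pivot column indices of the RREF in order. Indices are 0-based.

pivot columns: 0, 1, 2

step 1: normalize row 0 (÷-1) = (1, 2, 3)
  row 1: subtract -4×row0 = (0, 7, 12)
  row 2: subtract 3×row0 = (0, -10, -13)
step 2: normalize row 1 (÷7) = (0, 1, 12/7)
  row 0: subtract 2×row1 = (1, 0, -3/7)
  row 2: subtract -10×row1 = (0, 0, 29/7)
step 3: normalize row 2 (÷29/7) = (0, 0, 1)
  row 0: subtract -3/7×row2 = (1, 0, 0)
  row 1: subtract 12/7×row2 = (0, 1, 0)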